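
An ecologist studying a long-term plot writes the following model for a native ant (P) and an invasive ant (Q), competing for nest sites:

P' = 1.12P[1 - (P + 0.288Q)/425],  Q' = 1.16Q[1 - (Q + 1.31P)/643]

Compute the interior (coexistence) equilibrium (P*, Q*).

P* ≈ 385, Q* ≈ 139

Setting both brackets to zero gives the nullclines P + 0.288Q = 425 and 1.31P + Q = 643.
Substituting Q = 643 - 1.31P into the first: P(1 - 0.288·1.31) = 425 - 0.288·643.
So P* = 240/0.623 = 385, and then Q* = 643 - 1.31·385 = 139.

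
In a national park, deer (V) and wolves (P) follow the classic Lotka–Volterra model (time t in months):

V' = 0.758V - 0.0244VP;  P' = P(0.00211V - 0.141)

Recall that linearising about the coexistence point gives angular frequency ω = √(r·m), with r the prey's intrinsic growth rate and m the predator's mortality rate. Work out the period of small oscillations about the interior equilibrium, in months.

Here r = 0.758 and m = 0.141, so r·m = 0.107.
ω = √0.107 = 0.327 per month, hence T = 2π/ω ≈ 19.2 months.

T ≈ 19.2 months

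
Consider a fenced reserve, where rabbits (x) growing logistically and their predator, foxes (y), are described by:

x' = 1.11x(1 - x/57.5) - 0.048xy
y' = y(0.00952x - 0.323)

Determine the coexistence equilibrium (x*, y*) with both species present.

x* ≈ 33.9, y* ≈ 9.48

From dy/dt = 0 with y > 0: 0.00952x* = 0.323, so x* = 33.9.
Substitute into dx/dt = 0: 1.11(1 - 33.9/57.5) = 0.048y*.
The bracket is 0.41, giving y* = 0.455/0.048 = 9.48.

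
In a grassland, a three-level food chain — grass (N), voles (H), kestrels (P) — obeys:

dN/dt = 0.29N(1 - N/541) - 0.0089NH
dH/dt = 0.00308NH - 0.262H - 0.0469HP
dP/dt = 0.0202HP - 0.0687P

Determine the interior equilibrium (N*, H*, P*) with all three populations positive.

N* ≈ 485, H* ≈ 3.4, P* ≈ 26.2

From dP/dt = 0: 0.0202H* = 0.0687, so H* = 3.4.
From dN/dt = 0: 0.29(1 - N*/541) = 0.0089·3.4, giving N* = 541·(1 - 0.104) = 485.
From dH/dt = 0: 0.00308·485 - 0.262 = 0.0469P*, so P* = 1.23/0.0469 = 26.2.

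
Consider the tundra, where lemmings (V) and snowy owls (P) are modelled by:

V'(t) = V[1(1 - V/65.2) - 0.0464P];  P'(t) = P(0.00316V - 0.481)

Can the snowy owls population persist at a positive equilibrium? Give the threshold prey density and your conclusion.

Threshold V = 152; K < 152, so no, the predator goes extinct.

The predator equation gives dP/dt > 0 only when V > 0.481/0.00316 = 152.
Without the predator, V → K = 65.2. Since 65.2 < 152, the predator cannot invade.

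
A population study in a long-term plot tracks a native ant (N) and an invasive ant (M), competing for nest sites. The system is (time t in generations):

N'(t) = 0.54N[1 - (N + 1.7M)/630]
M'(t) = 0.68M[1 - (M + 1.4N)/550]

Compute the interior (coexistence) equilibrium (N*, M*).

Setting both brackets to zero gives the nullclines N + 1.7M = 630 and 1.4N + M = 550.
Substituting M = 550 - 1.4N into the first: N(1 - 1.7·1.4) = 630 - 1.7·550.
So N* = -305/-1.38 = 221, and then M* = 550 - 1.4·221 = 241.

N* ≈ 221, M* ≈ 241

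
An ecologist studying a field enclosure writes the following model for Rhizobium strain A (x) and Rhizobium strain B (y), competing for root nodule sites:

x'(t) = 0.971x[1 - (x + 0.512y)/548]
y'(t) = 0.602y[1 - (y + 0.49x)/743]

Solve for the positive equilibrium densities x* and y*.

Setting both brackets to zero gives the nullclines x + 0.512y = 548 and 0.49x + y = 743.
Substituting y = 743 - 0.49x into the first: x(1 - 0.512·0.49) = 548 - 0.512·743.
So x* = 168/0.749 = 224, and then y* = 743 - 0.49·224 = 633.

x* ≈ 224, y* ≈ 633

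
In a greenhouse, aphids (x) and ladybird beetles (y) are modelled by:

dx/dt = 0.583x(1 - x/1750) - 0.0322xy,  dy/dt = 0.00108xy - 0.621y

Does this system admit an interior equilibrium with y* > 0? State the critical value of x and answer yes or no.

The predator equation gives dy/dt > 0 only when x > 0.621/0.00108 = 575.
Without the predator, x → K = 1750. Since 1750 > 575, the predator can invade and persist.

Threshold x = 575; K > 575, so yes, the predator persists.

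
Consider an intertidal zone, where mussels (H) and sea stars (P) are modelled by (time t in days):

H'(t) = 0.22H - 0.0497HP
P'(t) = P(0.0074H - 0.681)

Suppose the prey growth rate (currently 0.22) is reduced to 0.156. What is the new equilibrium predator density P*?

At the interior fixed point, setting dH/dt = 0 with H > 0 fixes P* = (prey growth rate)/(HP coefficient) — independent of the other coefficients.
With the change, P* = 0.156/0.0497 = 3.14; it falls from 4.43.

P* ≈ 3.14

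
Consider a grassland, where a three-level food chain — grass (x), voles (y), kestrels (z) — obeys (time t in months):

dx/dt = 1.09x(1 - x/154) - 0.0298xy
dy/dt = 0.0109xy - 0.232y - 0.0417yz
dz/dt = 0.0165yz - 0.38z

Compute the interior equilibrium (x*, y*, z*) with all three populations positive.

x* ≈ 57, y* ≈ 23, z* ≈ 9.35

From dz/dt = 0: 0.0165y* = 0.38, so y* = 23.
From dx/dt = 0: 1.09(1 - x*/154) = 0.0298·23, giving x* = 154·(1 - 0.63) = 57.
From dy/dt = 0: 0.0109·57 - 0.232 = 0.0417z*, so z* = 0.39/0.0417 = 9.35.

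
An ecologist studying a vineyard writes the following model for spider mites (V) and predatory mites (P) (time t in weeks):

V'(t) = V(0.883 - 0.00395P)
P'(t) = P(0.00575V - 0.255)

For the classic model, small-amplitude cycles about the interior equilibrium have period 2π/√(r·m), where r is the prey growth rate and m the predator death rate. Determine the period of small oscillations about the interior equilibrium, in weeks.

T ≈ 13.2 weeks

Here r = 0.883 and m = 0.255, so r·m = 0.225.
ω = √0.225 = 0.475 per week, hence T = 2π/ω ≈ 13.2 weeks.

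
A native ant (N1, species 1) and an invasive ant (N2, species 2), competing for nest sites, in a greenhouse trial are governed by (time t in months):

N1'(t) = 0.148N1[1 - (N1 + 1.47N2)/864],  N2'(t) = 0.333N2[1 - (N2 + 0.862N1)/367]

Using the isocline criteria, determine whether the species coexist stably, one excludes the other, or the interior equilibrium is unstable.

species 1 excludes species 2

Compare the nullcline intercepts: K1/α12 = 864/1.47 = 588 > K2 = 367; K2/α21 = 367/0.862 = 426 < K1 = 864.
Since the inequalities point opposite ways, species 1 can invade but species 2 cannot.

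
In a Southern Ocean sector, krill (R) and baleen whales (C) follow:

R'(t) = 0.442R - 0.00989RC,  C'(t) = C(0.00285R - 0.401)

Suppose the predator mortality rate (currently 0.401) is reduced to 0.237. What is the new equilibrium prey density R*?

R* ≈ 83.2

At the interior fixed point, setting dC/dt = 0 with C > 0 fixes R* = (predator death rate)/(RC coefficient) — independent of the other coefficients.
With the change, R* = 0.237/0.00285 = 83.2; it falls from 141.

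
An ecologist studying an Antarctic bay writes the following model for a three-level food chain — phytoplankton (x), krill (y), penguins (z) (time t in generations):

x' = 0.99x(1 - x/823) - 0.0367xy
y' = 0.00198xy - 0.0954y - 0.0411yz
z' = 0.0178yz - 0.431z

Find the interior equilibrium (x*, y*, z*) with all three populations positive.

From dz/dt = 0: 0.0178y* = 0.431, so y* = 24.2.
From dx/dt = 0: 0.99(1 - x*/823) = 0.0367·24.2, giving x* = 823·(1 - 0.898) = 84.3.
From dy/dt = 0: 0.00198·84.3 - 0.0954 = 0.0411z*, so z* = 0.0714/0.0411 = 1.74.

x* ≈ 84.3, y* ≈ 24.2, z* ≈ 1.74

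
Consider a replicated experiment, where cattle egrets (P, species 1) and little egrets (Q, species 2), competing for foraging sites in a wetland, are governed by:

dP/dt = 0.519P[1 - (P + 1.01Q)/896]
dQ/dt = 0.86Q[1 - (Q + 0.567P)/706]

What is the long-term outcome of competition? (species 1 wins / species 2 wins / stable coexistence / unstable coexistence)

stable coexistence

Compare the nullcline intercepts: K1/α12 = 896/1.01 = 887 > K2 = 706; K2/α21 = 706/0.567 = 1250 > K1 = 896.
Since both inequalities hold, each species can invade when rare, so the interior equilibrium is stable.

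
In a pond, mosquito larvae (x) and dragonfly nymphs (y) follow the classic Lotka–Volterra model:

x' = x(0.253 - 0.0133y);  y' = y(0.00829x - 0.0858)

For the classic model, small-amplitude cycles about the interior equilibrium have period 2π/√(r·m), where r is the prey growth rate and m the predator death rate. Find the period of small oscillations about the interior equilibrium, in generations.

T ≈ 42.6 generations

Here r = 0.253 and m = 0.0858, so r·m = 0.0217.
ω = √0.0217 = 0.147 per generation, hence T = 2π/ω ≈ 42.6 generations.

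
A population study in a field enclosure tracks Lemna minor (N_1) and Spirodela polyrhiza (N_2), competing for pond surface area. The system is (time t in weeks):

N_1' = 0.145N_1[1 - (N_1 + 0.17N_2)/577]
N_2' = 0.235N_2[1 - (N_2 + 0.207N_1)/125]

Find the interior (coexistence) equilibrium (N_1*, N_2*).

N_1* ≈ 576, N_2* ≈ 5.76

Setting both brackets to zero gives the nullclines N_1 + 0.17N_2 = 577 and 0.207N_1 + N_2 = 125.
Substituting N_2 = 125 - 0.207N_1 into the first: N_1(1 - 0.17·0.207) = 577 - 0.17·125.
So N_1* = 556/0.965 = 576, and then N_2* = 125 - 0.207·576 = 5.76.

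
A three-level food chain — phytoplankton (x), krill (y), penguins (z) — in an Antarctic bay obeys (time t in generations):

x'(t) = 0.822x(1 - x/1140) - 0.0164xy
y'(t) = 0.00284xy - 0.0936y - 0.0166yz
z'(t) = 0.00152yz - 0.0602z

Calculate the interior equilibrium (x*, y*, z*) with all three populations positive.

x* ≈ 239, y* ≈ 39.6, z* ≈ 35.3

From dz/dt = 0: 0.00152y* = 0.0602, so y* = 39.6.
From dx/dt = 0: 0.822(1 - x*/1140) = 0.0164·39.6, giving x* = 1140·(1 - 0.79) = 239.
From dy/dt = 0: 0.00284·239 - 0.0936 = 0.0166z*, so z* = 0.586/0.0166 = 35.3.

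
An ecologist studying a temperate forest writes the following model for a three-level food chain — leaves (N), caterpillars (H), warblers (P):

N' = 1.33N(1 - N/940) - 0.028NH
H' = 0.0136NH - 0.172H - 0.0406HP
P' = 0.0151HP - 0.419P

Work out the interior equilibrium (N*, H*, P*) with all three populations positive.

N* ≈ 391, H* ≈ 27.7, P* ≈ 127

From dP/dt = 0: 0.0151H* = 0.419, so H* = 27.7.
From dN/dt = 0: 1.33(1 - N*/940) = 0.028·27.7, giving N* = 940·(1 - 0.584) = 391.
From dH/dt = 0: 0.0136·391 - 0.172 = 0.0406P*, so P* = 5.14/0.0406 = 127.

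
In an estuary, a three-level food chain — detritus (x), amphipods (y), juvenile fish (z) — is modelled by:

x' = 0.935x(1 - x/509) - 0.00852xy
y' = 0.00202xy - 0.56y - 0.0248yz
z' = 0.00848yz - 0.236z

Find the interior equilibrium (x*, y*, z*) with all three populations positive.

From dz/dt = 0: 0.00848y* = 0.236, so y* = 27.8.
From dx/dt = 0: 0.935(1 - x*/509) = 0.00852·27.8, giving x* = 509·(1 - 0.254) = 380.
From dy/dt = 0: 0.00202·380 - 0.56 = 0.0248z*, so z* = 0.207/0.0248 = 8.36.

x* ≈ 380, y* ≈ 27.8, z* ≈ 8.36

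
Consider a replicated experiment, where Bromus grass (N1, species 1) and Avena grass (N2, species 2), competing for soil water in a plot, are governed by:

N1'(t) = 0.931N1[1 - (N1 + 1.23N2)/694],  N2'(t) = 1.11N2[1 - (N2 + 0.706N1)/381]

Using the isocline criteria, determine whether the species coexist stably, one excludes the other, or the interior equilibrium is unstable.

species 1 excludes species 2

Compare the nullcline intercepts: K1/α12 = 694/1.23 = 564 > K2 = 381; K2/α21 = 381/0.706 = 540 < K1 = 694.
Since the inequalities point opposite ways, species 1 can invade but species 2 cannot.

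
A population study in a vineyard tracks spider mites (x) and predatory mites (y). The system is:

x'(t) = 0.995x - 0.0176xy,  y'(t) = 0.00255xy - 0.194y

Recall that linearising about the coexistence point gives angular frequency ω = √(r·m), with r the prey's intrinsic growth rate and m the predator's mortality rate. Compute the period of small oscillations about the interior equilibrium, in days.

Here r = 0.995 and m = 0.194, so r·m = 0.193.
ω = √0.193 = 0.439 per day, hence T = 2π/ω ≈ 14.3 days.

T ≈ 14.3 days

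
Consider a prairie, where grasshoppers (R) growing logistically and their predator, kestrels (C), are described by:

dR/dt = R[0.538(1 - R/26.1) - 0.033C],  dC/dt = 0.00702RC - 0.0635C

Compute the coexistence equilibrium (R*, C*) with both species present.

R* ≈ 9.05, C* ≈ 10.7

From dC/dt = 0 with C > 0: 0.00702R* = 0.0635, so R* = 9.05.
Substitute into dR/dt = 0: 0.538(1 - 9.05/26.1) = 0.033C*.
The bracket is 0.653, giving C* = 0.352/0.033 = 10.7.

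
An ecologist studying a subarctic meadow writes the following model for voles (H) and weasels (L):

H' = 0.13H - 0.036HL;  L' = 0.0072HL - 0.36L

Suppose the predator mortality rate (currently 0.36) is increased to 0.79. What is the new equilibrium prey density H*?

At the interior fixed point, setting dL/dt = 0 with L > 0 fixes H* = (predator death rate)/(HL coefficient) — independent of the other coefficients.
With the change, H* = 0.79/0.0072 = 110; it rises from 50.

H* ≈ 110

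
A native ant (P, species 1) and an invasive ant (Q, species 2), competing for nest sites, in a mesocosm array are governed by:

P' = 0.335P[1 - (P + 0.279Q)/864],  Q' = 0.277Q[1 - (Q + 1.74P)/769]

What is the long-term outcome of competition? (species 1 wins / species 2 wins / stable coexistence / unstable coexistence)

Compare the nullcline intercepts: K1/α12 = 864/0.279 = 3100 > K2 = 769; K2/α21 = 769/1.74 = 442 < K1 = 864.
Since the inequalities point opposite ways, species 1 can invade but species 2 cannot.

species 1 excludes species 2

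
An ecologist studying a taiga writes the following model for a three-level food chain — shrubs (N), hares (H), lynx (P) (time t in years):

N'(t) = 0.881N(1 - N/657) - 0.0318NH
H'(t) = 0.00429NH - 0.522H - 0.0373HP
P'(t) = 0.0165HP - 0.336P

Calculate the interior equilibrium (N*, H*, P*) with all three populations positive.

From dP/dt = 0: 0.0165H* = 0.336, so H* = 20.4.
From dN/dt = 0: 0.881(1 - N*/657) = 0.0318·20.4, giving N* = 657·(1 - 0.735) = 174.
From dH/dt = 0: 0.00429·174 - 0.522 = 0.0373P*, so P* = 0.225/0.0373 = 6.03.

N* ≈ 174, H* ≈ 20.4, P* ≈ 6.03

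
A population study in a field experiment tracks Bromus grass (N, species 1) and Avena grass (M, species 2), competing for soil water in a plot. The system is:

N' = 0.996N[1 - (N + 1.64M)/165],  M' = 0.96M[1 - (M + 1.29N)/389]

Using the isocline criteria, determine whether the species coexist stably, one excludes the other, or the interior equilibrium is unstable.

species 2 excludes species 1

Compare the nullcline intercepts: K1/α12 = 165/1.64 = 101 < K2 = 389; K2/α21 = 389/1.29 = 302 > K1 = 165.
Since the inequalities point opposite ways, species 2 can invade but species 1 cannot.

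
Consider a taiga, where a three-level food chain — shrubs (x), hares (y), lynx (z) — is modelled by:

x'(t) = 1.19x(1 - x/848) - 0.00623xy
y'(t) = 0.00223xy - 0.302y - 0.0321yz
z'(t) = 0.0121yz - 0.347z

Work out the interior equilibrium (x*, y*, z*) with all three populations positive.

From dz/dt = 0: 0.0121y* = 0.347, so y* = 28.7.
From dx/dt = 0: 1.19(1 - x*/848) = 0.00623·28.7, giving x* = 848·(1 - 0.15) = 721.
From dy/dt = 0: 0.00223·721 - 0.302 = 0.0321z*, so z* = 1.31/0.0321 = 40.7.

x* ≈ 721, y* ≈ 28.7, z* ≈ 40.7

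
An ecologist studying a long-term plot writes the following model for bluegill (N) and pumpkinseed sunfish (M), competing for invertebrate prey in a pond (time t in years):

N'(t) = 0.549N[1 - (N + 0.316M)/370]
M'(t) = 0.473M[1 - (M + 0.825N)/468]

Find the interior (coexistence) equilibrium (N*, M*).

Setting both brackets to zero gives the nullclines N + 0.316M = 370 and 0.825N + M = 468.
Substituting M = 468 - 0.825N into the first: N(1 - 0.316·0.825) = 370 - 0.316·468.
So N* = 222/0.739 = 300, and then M* = 468 - 0.825·300 = 220.

N* ≈ 300, M* ≈ 220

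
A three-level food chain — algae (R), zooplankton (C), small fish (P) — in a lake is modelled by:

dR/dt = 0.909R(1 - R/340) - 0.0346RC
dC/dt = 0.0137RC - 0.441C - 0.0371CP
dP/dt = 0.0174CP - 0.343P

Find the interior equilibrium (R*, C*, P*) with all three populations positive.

R* ≈ 84.9, C* ≈ 19.7, P* ≈ 19.5

From dP/dt = 0: 0.0174C* = 0.343, so C* = 19.7.
From dR/dt = 0: 0.909(1 - R*/340) = 0.0346·19.7, giving R* = 340·(1 - 0.75) = 84.9.
From dC/dt = 0: 0.0137·84.9 - 0.441 = 0.0371P*, so P* = 0.722/0.0371 = 19.5.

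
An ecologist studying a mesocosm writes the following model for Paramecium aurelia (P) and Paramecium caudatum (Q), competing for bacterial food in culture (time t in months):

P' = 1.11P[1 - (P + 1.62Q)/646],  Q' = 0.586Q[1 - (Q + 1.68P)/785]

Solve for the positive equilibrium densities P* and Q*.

P* ≈ 363, Q* ≈ 174

Setting both brackets to zero gives the nullclines P + 1.62Q = 646 and 1.68P + Q = 785.
Substituting Q = 785 - 1.68P into the first: P(1 - 1.62·1.68) = 646 - 1.62·785.
So P* = -626/-1.72 = 363, and then Q* = 785 - 1.68·363 = 174.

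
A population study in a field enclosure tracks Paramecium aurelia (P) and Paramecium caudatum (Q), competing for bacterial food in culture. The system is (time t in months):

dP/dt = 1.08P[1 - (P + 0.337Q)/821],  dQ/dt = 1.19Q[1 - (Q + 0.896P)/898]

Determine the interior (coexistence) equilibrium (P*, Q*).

Setting both brackets to zero gives the nullclines P + 0.337Q = 821 and 0.896P + Q = 898.
Substituting Q = 898 - 0.896P into the first: P(1 - 0.337·0.896) = 821 - 0.337·898.
So P* = 518/0.698 = 743, and then Q* = 898 - 0.896·743 = 233.

P* ≈ 743, Q* ≈ 233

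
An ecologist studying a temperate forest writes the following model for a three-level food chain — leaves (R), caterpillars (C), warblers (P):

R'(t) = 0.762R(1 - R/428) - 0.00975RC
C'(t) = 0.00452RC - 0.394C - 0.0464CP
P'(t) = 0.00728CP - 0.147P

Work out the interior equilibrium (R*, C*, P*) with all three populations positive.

From dP/dt = 0: 0.00728C* = 0.147, so C* = 20.2.
From dR/dt = 0: 0.762(1 - R*/428) = 0.00975·20.2, giving R* = 428·(1 - 0.258) = 317.
From dC/dt = 0: 0.00452·317 - 0.394 = 0.0464P*, so P* = 1.04/0.0464 = 22.4.

R* ≈ 317, C* ≈ 20.2, P* ≈ 22.4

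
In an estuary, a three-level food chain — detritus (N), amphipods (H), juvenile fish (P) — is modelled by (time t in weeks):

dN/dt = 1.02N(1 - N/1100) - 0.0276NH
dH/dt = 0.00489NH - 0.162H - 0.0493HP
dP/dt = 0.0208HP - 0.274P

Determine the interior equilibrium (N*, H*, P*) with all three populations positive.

From dP/dt = 0: 0.0208H* = 0.274, so H* = 13.2.
From dN/dt = 0: 1.02(1 - N*/1100) = 0.0276·13.2, giving N* = 1100·(1 - 0.356) = 708.
From dH/dt = 0: 0.00489·708 - 0.162 = 0.0493P*, so P* = 3.3/0.0493 = 66.9.

N* ≈ 708, H* ≈ 13.2, P* ≈ 66.9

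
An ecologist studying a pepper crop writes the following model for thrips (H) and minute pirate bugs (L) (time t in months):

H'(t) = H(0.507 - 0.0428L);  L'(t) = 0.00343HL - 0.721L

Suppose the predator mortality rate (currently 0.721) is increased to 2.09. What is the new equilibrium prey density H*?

H* ≈ 609

At the interior fixed point, setting dL/dt = 0 with L > 0 fixes H* = (predator death rate)/(HL coefficient) — independent of the other coefficients.
With the change, H* = 2.09/0.00343 = 609; it rises from 210.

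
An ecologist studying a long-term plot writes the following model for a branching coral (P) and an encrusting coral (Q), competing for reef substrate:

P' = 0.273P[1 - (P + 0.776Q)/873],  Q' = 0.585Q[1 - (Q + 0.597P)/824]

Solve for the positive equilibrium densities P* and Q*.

P* ≈ 435, Q* ≈ 564

Setting both brackets to zero gives the nullclines P + 0.776Q = 873 and 0.597P + Q = 824.
Substituting Q = 824 - 0.597P into the first: P(1 - 0.776·0.597) = 873 - 0.776·824.
So P* = 234/0.537 = 435, and then Q* = 824 - 0.597·435 = 564.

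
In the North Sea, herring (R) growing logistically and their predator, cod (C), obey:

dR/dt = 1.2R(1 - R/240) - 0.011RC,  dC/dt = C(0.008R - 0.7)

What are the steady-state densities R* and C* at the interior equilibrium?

From dC/dt = 0 with C > 0: 0.008R* = 0.7, so R* = 87.5.
Substitute into dR/dt = 0: 1.2(1 - 87.5/240) = 0.011C*.
The bracket is 0.635, giving C* = 0.763/0.011 = 69.3.

R* ≈ 87.5, C* ≈ 69.3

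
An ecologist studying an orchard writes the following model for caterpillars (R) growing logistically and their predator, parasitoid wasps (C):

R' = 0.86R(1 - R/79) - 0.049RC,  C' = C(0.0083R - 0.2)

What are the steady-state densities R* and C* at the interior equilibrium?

From dC/dt = 0 with C > 0: 0.0083R* = 0.2, so R* = 24.1.
Substitute into dR/dt = 0: 0.86(1 - 24.1/79) = 0.049C*.
The bracket is 0.695, giving C* = 0.598/0.049 = 12.2.

R* ≈ 24.1, C* ≈ 12.2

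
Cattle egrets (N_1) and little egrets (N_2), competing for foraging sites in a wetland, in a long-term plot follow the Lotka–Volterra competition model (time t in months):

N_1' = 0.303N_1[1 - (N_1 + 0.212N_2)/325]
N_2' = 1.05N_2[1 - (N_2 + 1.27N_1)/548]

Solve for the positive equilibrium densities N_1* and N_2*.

Setting both brackets to zero gives the nullclines N_1 + 0.212N_2 = 325 and 1.27N_1 + N_2 = 548.
Substituting N_2 = 548 - 1.27N_1 into the first: N_1(1 - 0.212·1.27) = 325 - 0.212·548.
So N_1* = 209/0.731 = 286, and then N_2* = 548 - 1.27·286 = 185.

N_1* ≈ 286, N_2* ≈ 185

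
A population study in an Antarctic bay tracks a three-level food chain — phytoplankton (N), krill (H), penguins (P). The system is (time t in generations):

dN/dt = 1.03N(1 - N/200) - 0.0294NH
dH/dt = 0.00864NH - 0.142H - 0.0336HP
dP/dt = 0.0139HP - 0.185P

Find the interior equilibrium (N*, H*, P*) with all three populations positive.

From dP/dt = 0: 0.0139H* = 0.185, so H* = 13.3.
From dN/dt = 0: 1.03(1 - N*/200) = 0.0294·13.3, giving N* = 200·(1 - 0.38) = 124.
From dH/dt = 0: 0.00864·124 - 0.142 = 0.0336P*, so P* = 0.93/0.0336 = 27.7.

N* ≈ 124, H* ≈ 13.3, P* ≈ 27.7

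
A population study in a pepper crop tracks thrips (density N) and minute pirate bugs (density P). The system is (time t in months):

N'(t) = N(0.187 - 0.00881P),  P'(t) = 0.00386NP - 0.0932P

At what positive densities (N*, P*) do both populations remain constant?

N* ≈ 24.1, P* ≈ 21.2

Set dP/dt = 0 with P > 0: 0.00386N - 0.0932 = 0, so N* = 0.0932/0.00386 = 24.1.
Set dN/dt = 0 with N > 0: 0.187 - 0.00881P = 0, so P* = 0.187/0.00881 = 21.2.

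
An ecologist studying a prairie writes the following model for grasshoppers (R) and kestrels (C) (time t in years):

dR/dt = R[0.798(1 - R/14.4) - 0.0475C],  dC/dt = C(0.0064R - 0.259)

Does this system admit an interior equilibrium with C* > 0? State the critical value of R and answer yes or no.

The predator equation gives dC/dt > 0 only when R > 0.259/0.0064 = 40.5.
Without the predator, R → K = 14.4. Since 14.4 < 40.5, the predator cannot invade.

Threshold R = 40.5; K < 40.5, so no, the predator goes extinct.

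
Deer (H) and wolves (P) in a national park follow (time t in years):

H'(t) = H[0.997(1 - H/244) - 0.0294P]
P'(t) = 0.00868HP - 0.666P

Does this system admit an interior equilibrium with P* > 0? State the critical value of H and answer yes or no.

Threshold H = 76.7; K > 76.7, so yes, the predator persists.

The predator equation gives dP/dt > 0 only when H > 0.666/0.00868 = 76.7.
Without the predator, H → K = 244. Since 244 > 76.7, the predator can invade and persist.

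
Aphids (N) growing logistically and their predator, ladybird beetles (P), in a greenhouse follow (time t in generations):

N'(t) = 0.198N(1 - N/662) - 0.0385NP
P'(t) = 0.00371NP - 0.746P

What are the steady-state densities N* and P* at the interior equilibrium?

N* ≈ 201, P* ≈ 3.58

From dP/dt = 0 with P > 0: 0.00371N* = 0.746, so N* = 201.
Substitute into dN/dt = 0: 0.198(1 - 201/662) = 0.0385P*.
The bracket is 0.696, giving P* = 0.138/0.0385 = 3.58.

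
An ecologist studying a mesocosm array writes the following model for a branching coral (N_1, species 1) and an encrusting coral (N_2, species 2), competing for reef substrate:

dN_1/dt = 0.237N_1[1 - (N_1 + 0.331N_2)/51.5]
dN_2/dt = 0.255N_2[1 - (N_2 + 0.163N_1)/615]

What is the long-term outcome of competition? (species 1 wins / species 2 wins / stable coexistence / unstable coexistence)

Compare the nullcline intercepts: K1/α12 = 51.5/0.331 = 156 < K2 = 615; K2/α21 = 615/0.163 = 3770 > K1 = 51.5.
Since the inequalities point opposite ways, species 2 can invade but species 1 cannot.

species 2 excludes species 1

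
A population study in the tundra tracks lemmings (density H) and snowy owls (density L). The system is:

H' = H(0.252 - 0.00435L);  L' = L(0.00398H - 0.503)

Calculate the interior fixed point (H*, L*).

H* ≈ 126, L* ≈ 57.9

Set dL/dt = 0 with L > 0: 0.00398H - 0.503 = 0, so H* = 0.503/0.00398 = 126.
Set dH/dt = 0 with H > 0: 0.252 - 0.00435L = 0, so L* = 0.252/0.00435 = 57.9.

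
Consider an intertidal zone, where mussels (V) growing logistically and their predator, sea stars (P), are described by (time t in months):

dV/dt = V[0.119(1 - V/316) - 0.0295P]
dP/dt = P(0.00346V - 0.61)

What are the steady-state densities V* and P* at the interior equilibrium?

From dP/dt = 0 with P > 0: 0.00346V* = 0.61, so V* = 176.
Substitute into dV/dt = 0: 0.119(1 - 176/316) = 0.0295P*.
The bracket is 0.442, giving P* = 0.0526/0.0295 = 1.78.

V* ≈ 176, P* ≈ 1.78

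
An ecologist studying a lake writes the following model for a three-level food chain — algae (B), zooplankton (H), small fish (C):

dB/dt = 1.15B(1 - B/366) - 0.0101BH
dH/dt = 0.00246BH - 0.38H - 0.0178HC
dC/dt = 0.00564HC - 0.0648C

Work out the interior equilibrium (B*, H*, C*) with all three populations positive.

From dC/dt = 0: 0.00564H* = 0.0648, so H* = 11.5.
From dB/dt = 0: 1.15(1 - B*/366) = 0.0101·11.5, giving B* = 366·(1 - 0.101) = 329.
From dH/dt = 0: 0.00246·329 - 0.38 = 0.0178C*, so C* = 0.43/0.0178 = 24.1.

B* ≈ 329, H* ≈ 11.5, C* ≈ 24.1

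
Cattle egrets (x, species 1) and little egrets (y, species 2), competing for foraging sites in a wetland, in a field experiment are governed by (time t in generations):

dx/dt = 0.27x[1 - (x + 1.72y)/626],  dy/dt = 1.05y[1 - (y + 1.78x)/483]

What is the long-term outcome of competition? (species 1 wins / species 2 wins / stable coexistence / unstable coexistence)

Compare the nullcline intercepts: K1/α12 = 626/1.72 = 364 < K2 = 483; K2/α21 = 483/1.78 = 271 < K1 = 626.
Since both are reversed, neither can invade when rare; the interior point is a saddle.

unstable coexistence (outcome depends on initial conditions)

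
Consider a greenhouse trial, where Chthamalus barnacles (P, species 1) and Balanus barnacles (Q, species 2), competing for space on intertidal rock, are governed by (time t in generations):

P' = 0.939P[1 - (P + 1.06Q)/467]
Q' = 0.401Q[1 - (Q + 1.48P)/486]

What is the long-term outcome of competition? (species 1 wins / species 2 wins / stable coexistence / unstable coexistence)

unstable coexistence (outcome depends on initial conditions)

Compare the nullcline intercepts: K1/α12 = 467/1.06 = 441 < K2 = 486; K2/α21 = 486/1.48 = 328 < K1 = 467.
Since both are reversed, neither can invade when rare; the interior point is a saddle.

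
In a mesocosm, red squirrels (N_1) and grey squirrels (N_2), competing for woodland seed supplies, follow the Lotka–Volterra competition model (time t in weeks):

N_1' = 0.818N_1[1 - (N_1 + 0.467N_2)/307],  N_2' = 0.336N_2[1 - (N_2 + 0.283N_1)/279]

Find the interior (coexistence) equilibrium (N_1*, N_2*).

Setting both brackets to zero gives the nullclines N_1 + 0.467N_2 = 307 and 0.283N_1 + N_2 = 279.
Substituting N_2 = 279 - 0.283N_1 into the first: N_1(1 - 0.467·0.283) = 307 - 0.467·279.
So N_1* = 177/0.868 = 204, and then N_2* = 279 - 0.283·204 = 221.

N_1* ≈ 204, N_2* ≈ 221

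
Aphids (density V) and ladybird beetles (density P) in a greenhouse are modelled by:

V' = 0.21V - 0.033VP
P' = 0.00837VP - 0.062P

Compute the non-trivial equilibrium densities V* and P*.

V* ≈ 7.41, P* ≈ 6.36

Set dP/dt = 0 with P > 0: 0.00837V - 0.062 = 0, so V* = 0.062/0.00837 = 7.41.
Set dV/dt = 0 with V > 0: 0.21 - 0.033P = 0, so P* = 0.21/0.033 = 6.36.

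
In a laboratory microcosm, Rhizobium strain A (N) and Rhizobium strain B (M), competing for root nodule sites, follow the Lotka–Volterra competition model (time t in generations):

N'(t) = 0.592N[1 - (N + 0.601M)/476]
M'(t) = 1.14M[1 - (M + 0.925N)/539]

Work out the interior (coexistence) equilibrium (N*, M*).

Setting both brackets to zero gives the nullclines N + 0.601M = 476 and 0.925N + M = 539.
Substituting M = 539 - 0.925N into the first: N(1 - 0.601·0.925) = 476 - 0.601·539.
So N* = 152/0.444 = 342, and then M* = 539 - 0.925·342 = 222.

N* ≈ 342, M* ≈ 222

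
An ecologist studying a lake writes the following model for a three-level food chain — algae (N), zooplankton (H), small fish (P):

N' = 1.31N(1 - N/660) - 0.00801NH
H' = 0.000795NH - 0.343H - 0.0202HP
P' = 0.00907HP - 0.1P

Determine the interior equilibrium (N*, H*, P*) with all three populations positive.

N* ≈ 616, H* ≈ 11, P* ≈ 7.24

From dP/dt = 0: 0.00907H* = 0.1, so H* = 11.
From dN/dt = 0: 1.31(1 - N*/660) = 0.00801·11, giving N* = 660·(1 - 0.0674) = 616.
From dH/dt = 0: 0.000795·616 - 0.343 = 0.0202P*, so P* = 0.146/0.0202 = 7.24.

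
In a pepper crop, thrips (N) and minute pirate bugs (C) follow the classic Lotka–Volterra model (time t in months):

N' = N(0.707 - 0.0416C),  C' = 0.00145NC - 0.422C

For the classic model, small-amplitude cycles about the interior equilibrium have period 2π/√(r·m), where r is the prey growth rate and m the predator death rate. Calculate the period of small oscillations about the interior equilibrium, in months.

Here r = 0.707 and m = 0.422, so r·m = 0.298.
ω = √0.298 = 0.546 per month, hence T = 2π/ω ≈ 11.5 months.

T ≈ 11.5 months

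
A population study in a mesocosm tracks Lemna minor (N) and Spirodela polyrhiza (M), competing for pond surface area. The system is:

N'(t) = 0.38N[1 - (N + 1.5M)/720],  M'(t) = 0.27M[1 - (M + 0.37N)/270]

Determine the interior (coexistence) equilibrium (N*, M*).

Setting both brackets to zero gives the nullclines N + 1.5M = 720 and 0.37N + M = 270.
Substituting M = 270 - 0.37N into the first: N(1 - 1.5·0.37) = 720 - 1.5·270.
So N* = 315/0.445 = 708, and then M* = 270 - 0.37·708 = 8.09.

N* ≈ 708, M* ≈ 8.09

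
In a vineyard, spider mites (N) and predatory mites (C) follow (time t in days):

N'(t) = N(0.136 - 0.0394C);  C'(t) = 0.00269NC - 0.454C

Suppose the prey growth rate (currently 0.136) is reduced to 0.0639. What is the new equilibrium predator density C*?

C* ≈ 1.62

At the interior fixed point, setting dN/dt = 0 with N > 0 fixes C* = (prey growth rate)/(NC coefficient) — independent of the other coefficients.
With the change, C* = 0.0639/0.0394 = 1.62; it falls from 3.45.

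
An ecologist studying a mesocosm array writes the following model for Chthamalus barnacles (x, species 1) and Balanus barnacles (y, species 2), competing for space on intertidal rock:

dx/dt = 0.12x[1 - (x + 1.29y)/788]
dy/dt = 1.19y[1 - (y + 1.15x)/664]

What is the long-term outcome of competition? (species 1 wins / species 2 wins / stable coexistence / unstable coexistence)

unstable coexistence (outcome depends on initial conditions)

Compare the nullcline intercepts: K1/α12 = 788/1.29 = 611 < K2 = 664; K2/α21 = 664/1.15 = 577 < K1 = 788.
Since both are reversed, neither can invade when rare; the interior point is a saddle.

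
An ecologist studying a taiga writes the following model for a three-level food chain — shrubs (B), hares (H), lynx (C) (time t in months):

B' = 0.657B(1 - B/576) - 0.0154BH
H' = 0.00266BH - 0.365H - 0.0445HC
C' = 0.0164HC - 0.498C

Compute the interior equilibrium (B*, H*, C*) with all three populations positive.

From dC/dt = 0: 0.0164H* = 0.498, so H* = 30.4.
From dB/dt = 0: 0.657(1 - B*/576) = 0.0154·30.4, giving B* = 576·(1 - 0.712) = 166.
From dH/dt = 0: 0.00266·166 - 0.365 = 0.0445C*, so C* = 0.0766/0.0445 = 1.72.

B* ≈ 166, H* ≈ 30.4, C* ≈ 1.72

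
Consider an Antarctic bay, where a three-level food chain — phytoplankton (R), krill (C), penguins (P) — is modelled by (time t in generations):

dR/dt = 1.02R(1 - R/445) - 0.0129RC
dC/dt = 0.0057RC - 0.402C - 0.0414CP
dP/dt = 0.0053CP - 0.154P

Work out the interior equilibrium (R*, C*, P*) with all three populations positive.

R* ≈ 281, C* ≈ 29.1, P* ≈ 29

From dP/dt = 0: 0.0053C* = 0.154, so C* = 29.1.
From dR/dt = 0: 1.02(1 - R*/445) = 0.0129·29.1, giving R* = 445·(1 - 0.367) = 281.
From dC/dt = 0: 0.0057·281 - 0.402 = 0.0414P*, so P* = 1.2/0.0414 = 29.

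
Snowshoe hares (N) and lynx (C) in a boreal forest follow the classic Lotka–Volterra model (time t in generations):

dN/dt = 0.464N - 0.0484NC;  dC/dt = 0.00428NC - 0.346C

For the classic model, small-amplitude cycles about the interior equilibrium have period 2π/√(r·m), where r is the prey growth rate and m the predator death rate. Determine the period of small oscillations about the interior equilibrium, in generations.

T ≈ 15.7 generations

Here r = 0.464 and m = 0.346, so r·m = 0.161.
ω = √0.161 = 0.401 per generation, hence T = 2π/ω ≈ 15.7 generations.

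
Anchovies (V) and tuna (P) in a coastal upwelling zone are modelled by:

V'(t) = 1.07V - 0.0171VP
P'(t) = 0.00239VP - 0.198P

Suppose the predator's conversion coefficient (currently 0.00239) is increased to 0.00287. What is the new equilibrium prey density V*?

V* ≈ 69

At the interior fixed point, setting dP/dt = 0 with P > 0 fixes V* = (predator death rate)/(VP coefficient) — independent of the other coefficients.
With the change, V* = 0.198/0.00287 = 69; it falls from 82.8.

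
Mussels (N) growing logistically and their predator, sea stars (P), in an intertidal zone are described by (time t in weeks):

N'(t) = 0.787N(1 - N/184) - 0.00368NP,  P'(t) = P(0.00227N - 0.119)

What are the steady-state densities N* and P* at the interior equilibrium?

From dP/dt = 0 with P > 0: 0.00227N* = 0.119, so N* = 52.4.
Substitute into dN/dt = 0: 0.787(1 - 52.4/184) = 0.00368P*.
The bracket is 0.715, giving P* = 0.563/0.00368 = 153.

N* ≈ 52.4, P* ≈ 153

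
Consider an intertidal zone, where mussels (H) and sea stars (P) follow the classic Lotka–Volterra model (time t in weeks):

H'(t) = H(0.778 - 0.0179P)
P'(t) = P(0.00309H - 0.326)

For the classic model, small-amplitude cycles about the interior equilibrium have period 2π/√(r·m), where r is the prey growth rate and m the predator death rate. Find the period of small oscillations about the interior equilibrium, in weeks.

Here r = 0.778 and m = 0.326, so r·m = 0.254.
ω = √0.254 = 0.504 per week, hence T = 2π/ω ≈ 12.5 weeks.

T ≈ 12.5 weeks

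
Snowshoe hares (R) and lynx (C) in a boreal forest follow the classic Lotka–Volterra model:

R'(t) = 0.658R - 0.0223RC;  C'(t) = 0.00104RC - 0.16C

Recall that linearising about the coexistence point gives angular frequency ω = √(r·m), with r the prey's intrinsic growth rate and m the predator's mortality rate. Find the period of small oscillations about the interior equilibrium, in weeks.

Here r = 0.658 and m = 0.16, so r·m = 0.105.
ω = √0.105 = 0.324 per week, hence T = 2π/ω ≈ 19.4 weeks.

T ≈ 19.4 weeks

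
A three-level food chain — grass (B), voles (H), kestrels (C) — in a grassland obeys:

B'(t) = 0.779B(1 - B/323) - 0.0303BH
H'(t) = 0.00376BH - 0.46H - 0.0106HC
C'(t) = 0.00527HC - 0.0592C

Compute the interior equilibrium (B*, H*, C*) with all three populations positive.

From dC/dt = 0: 0.00527H* = 0.0592, so H* = 11.2.
From dB/dt = 0: 0.779(1 - B*/323) = 0.0303·11.2, giving B* = 323·(1 - 0.437) = 182.
From dH/dt = 0: 0.00376·182 - 0.46 = 0.0106C*, so C* = 0.224/0.0106 = 21.1.

B* ≈ 182, H* ≈ 11.2, C* ≈ 21.1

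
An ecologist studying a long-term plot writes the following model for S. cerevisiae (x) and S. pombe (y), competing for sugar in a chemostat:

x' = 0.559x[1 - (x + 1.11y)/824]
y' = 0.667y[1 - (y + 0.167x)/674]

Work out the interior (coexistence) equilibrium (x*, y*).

Setting both brackets to zero gives the nullclines x + 1.11y = 824 and 0.167x + y = 674.
Substituting y = 674 - 0.167x into the first: x(1 - 1.11·0.167) = 824 - 1.11·674.
So x* = 75.9/0.815 = 93.1, and then y* = 674 - 0.167·93.1 = 658.

x* ≈ 93.1, y* ≈ 658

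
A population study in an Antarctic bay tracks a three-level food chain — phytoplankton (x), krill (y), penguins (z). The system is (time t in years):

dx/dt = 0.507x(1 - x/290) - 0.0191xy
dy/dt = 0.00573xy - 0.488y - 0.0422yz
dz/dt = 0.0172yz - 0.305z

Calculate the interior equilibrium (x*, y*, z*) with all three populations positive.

x* ≈ 96.3, y* ≈ 17.7, z* ≈ 1.51

From dz/dt = 0: 0.0172y* = 0.305, so y* = 17.7.
From dx/dt = 0: 0.507(1 - x*/290) = 0.0191·17.7, giving x* = 290·(1 - 0.668) = 96.3.
From dy/dt = 0: 0.00573·96.3 - 0.488 = 0.0422z*, so z* = 0.0636/0.0422 = 1.51.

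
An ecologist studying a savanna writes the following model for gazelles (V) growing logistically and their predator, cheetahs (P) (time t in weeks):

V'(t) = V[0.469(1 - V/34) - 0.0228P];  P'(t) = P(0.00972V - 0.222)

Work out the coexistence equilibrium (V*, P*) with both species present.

From dP/dt = 0 with P > 0: 0.00972V* = 0.222, so V* = 22.8.
Substitute into dV/dt = 0: 0.469(1 - 22.8/34) = 0.0228P*.
The bracket is 0.328, giving P* = 0.154/0.0228 = 6.75.

V* ≈ 22.8, P* ≈ 6.75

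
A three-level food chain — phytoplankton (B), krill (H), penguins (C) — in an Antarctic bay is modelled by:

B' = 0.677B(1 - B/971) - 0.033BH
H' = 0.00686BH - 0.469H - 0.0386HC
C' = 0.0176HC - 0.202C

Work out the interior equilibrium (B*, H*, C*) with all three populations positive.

From dC/dt = 0: 0.0176H* = 0.202, so H* = 11.5.
From dB/dt = 0: 0.677(1 - B*/971) = 0.033·11.5, giving B* = 971·(1 - 0.559) = 428.
From dH/dt = 0: 0.00686·428 - 0.469 = 0.0386C*, so C* = 2.47/0.0386 = 63.9.

B* ≈ 428, H* ≈ 11.5, C* ≈ 63.9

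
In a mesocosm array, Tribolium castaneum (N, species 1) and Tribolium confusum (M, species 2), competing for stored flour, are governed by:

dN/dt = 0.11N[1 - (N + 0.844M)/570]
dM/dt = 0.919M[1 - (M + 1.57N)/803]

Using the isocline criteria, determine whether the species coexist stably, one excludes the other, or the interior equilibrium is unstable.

Compare the nullcline intercepts: K1/α12 = 570/0.844 = 675 < K2 = 803; K2/α21 = 803/1.57 = 511 < K1 = 570.
Since both are reversed, neither can invade when rare; the interior point is a saddle.

unstable coexistence (outcome depends on initial conditions)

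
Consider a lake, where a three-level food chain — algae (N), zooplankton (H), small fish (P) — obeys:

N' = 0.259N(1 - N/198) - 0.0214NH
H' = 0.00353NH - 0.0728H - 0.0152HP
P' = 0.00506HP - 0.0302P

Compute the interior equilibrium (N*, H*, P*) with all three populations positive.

N* ≈ 100, H* ≈ 5.97, P* ≈ 18.5

From dP/dt = 0: 0.00506H* = 0.0302, so H* = 5.97.
From dN/dt = 0: 0.259(1 - N*/198) = 0.0214·5.97, giving N* = 198·(1 - 0.493) = 100.
From dH/dt = 0: 0.00353·100 - 0.0728 = 0.0152P*, so P* = 0.281/0.0152 = 18.5.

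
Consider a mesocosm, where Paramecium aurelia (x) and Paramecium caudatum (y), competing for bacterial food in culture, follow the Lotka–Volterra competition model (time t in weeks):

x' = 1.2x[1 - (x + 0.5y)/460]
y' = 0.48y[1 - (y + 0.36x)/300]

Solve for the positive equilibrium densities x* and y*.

x* ≈ 378, y* ≈ 164

Setting both brackets to zero gives the nullclines x + 0.5y = 460 and 0.36x + y = 300.
Substituting y = 300 - 0.36x into the first: x(1 - 0.5·0.36) = 460 - 0.5·300.
So x* = 310/0.82 = 378, and then y* = 300 - 0.36·378 = 164.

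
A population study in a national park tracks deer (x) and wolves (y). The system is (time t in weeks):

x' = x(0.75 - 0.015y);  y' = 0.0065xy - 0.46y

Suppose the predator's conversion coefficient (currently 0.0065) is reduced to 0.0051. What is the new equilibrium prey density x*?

At the interior fixed point, setting dy/dt = 0 with y > 0 fixes x* = (predator death rate)/(xy coefficient) — independent of the other coefficients.
With the change, x* = 0.46/0.0051 = 90.2; it rises from 70.8.

x* ≈ 90.2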